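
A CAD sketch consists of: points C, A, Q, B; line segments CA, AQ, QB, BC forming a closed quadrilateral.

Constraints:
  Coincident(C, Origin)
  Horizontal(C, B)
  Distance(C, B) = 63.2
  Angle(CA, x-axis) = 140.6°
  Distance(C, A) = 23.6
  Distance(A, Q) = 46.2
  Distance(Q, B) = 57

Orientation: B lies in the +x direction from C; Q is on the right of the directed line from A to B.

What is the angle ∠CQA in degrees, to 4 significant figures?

12.34°

Checks: |AQ| = 46.20 ✓; |QB| = 57.00 ✓.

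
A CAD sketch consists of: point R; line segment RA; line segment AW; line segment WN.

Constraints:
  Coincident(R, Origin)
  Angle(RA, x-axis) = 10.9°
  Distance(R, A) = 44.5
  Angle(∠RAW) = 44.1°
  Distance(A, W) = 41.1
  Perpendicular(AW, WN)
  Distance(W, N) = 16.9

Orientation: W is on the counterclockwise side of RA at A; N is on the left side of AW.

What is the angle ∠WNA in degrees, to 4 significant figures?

67.65°

R is at the origin; RA runs at 10.9° with length 44.5, so A = 44.5·(cos 10.9°, sin 10.9°) = (43.70, 8.415). ∠RAW = 44.1°, so AW runs at 10.9° + (180° − 44.1°) = 146.8° from the x-axis; with |AW| = 41.1, W = A + 41.1·(cos 146.8°, sin 146.8°) = (9.306, 30.92). The perpendicularity gives WN at right angles to AW; with |WN| = 16.9 on the left of AW, N = W + 16.9·(-0.5476, -0.8368) = (0.05233, 16.78). Then cos ∠WNA = NW·NA / (|NW||NA|), giving 67.65°.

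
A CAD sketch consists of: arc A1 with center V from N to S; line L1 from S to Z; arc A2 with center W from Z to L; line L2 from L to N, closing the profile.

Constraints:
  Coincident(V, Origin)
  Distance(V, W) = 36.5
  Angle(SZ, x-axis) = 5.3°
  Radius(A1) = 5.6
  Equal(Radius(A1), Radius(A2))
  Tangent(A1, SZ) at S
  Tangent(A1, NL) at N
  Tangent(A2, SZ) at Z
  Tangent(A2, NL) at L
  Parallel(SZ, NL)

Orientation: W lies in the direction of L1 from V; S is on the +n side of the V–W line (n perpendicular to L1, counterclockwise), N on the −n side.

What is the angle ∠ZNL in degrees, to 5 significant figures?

17.059°

The slot axis is L1's direction at 5.3°, so u = (cos 5.3°, sin 5.3°) = (0.99572, 0.092371) and n = (−sin 5.3°, cos 5.3°) = (-0.092371, 0.99572). V is at the origin and W lies 36.5 along u from V, so W = 36.5·u = (36.344, 3.3715). Tangency of A1 to both parallel lines with radius 5.6 puts S and N at V ± 5.6·n: S = (-0.51728, 5.5761), N = (0.51728, -5.5761). Equal radii place Z and L the same way about W: Z = W + 5.6·n = (35.827, 8.9476), L = W − 5.6·n = (36.861, -2.2045). Then cos ∠ZNL = NZ·NL / (|NZ||NL|), giving 17.059°.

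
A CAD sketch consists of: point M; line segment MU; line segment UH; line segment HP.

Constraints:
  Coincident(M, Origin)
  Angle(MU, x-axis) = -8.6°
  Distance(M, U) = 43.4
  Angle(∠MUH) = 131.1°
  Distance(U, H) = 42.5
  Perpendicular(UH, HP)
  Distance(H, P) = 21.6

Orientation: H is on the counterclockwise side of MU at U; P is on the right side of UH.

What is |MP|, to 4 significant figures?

89.41

M is at the origin; MU runs at -8.6° with length 43.4, so U = 43.4·(cos -8.6°, sin -8.6°) = (42.91, -6.490). ∠MUH = 131.1°, so UH runs at -8.6° + (180° − 131.1°) = 40.30° from the x-axis; with |UH| = 42.5, H = U + 42.5·(cos 40.30°, sin 40.30°) = (75.33, 21.00). The perpendicularity gives HP at right angles to UH; with |HP| = 21.6 on the right of UH, P = H + 21.6·(0.6468, -0.7627) = (89.30, 4.525). Then |MP| = |P − M| = 89.41.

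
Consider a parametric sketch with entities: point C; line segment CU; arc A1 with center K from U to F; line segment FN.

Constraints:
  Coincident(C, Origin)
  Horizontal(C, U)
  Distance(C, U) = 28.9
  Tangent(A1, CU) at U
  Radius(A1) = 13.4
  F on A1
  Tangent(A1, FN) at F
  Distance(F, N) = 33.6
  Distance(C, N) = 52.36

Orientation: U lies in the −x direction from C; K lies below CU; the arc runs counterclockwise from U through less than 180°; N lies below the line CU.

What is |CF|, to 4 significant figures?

45.07

Checks: |KF| = 13.40 ✓; ∠(KF, FN) = 90.00° ✓; |FN| = 33.60 ✓; |CN| = 52.36 ✓.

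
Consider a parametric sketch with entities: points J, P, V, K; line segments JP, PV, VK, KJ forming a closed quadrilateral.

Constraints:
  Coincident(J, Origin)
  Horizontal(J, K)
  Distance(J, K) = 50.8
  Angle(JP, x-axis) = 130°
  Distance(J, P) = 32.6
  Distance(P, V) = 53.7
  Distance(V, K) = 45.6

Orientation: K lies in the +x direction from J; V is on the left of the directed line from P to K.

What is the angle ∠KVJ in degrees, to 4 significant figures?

63.30°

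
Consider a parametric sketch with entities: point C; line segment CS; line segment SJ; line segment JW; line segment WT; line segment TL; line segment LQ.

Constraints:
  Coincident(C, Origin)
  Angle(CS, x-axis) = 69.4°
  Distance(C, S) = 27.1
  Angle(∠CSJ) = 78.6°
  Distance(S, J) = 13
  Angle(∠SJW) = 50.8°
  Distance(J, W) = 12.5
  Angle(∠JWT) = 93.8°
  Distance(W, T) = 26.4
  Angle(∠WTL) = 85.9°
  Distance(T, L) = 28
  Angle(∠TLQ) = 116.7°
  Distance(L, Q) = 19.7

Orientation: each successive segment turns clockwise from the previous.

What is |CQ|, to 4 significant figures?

51.71

∠WTL = 85.9° gives TL at 18.50° from the x-axis; with |TL| = 28.0, L = (25.13, 47.71). ∠TLQ = 116.7° gives LQ at -44.80° from the x-axis; with |LQ| = 19.7, Q = (39.11, 33.83). Then |CQ| = |Q − C| = 51.71.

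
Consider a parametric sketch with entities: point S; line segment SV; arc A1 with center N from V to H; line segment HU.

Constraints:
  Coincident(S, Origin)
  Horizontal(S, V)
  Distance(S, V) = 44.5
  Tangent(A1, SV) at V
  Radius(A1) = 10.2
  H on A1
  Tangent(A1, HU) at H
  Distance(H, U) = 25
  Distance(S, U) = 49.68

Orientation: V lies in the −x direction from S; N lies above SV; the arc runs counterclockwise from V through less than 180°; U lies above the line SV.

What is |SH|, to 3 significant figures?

35.9

S is at the origin; S and V share the same y with |SV| = 44.5 and V on the −x side, so V = (-44.5, 0.00). A1 meets SV tangentially, so NV is at right angles to SV, so N = V + (0, 10.2) = (-44.5, 10.2). Since NH ⟂ HU (tangency), |NU| = √(10.2² + 25.0²) = 27.0 regardless of where H sits on A1. So U lies on both circle(S, 49.68) and circle(N, 27.0); the above-SV intersection is U = (-34.8, 35.4). H is the foot of the tangent from U: H = (-34.3, 10.4).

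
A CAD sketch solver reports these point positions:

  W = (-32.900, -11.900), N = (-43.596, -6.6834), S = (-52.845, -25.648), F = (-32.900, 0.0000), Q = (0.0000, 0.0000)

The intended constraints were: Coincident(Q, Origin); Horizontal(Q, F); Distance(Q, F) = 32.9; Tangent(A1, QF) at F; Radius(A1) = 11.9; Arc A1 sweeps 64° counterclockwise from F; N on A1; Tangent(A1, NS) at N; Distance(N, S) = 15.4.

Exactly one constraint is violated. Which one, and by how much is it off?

Distance(N, S) = 15.4 — off by 5.70.

Q = (0.00, 0.00) ✓; Q.y = 0.00, F.y = 0.00 ✓; |QF| = 32.90 ✓; ∠(WF, FQ) = 90.00° ✓; |WF| = 11.90 ✓; bearing(W→N) − bearing(W→F) = 64.00° ✓; |WN| = 11.90 ✓; ∠(WN, NS) = 90.00° ✓; |NS| = 21.10 ✗.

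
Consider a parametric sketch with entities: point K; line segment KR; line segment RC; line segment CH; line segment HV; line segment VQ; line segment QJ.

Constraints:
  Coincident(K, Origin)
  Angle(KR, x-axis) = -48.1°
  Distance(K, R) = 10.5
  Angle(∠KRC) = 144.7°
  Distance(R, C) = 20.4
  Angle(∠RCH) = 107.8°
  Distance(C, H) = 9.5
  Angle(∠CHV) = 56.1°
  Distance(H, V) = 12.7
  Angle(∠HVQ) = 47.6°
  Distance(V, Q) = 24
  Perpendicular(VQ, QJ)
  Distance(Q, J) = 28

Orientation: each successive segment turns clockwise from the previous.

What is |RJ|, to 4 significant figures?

49.18

∠HVQ = 47.6° gives VQ at -51.90° from the x-axis; with |VQ| = 24.0, Q = (17.61, -38.37). VQ ⟂ QJ, so QJ runs at -141.9°; with |QJ| = 28.0, J = (-4.424, -55.64). Then |RJ| = |J − R| = 49.18.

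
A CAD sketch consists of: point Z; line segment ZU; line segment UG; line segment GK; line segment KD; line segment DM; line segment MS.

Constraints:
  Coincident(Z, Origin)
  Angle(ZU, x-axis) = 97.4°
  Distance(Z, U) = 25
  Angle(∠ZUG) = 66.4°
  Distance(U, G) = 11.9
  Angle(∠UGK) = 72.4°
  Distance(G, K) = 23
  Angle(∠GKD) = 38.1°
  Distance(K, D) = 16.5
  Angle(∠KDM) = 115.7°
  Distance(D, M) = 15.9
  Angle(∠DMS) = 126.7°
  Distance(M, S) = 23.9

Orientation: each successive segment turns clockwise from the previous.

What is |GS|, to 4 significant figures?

22.08

∠KDM = 115.7° gives DM at 30.00° from the x-axis; with |DM| = 15.9, M = (7.945, 26.76). ∠DMS = 126.7° gives MS at -23.30° from the x-axis; with |MS| = 23.9, S = (29.90, 17.31). Then |GS| = |S − G| = 22.08.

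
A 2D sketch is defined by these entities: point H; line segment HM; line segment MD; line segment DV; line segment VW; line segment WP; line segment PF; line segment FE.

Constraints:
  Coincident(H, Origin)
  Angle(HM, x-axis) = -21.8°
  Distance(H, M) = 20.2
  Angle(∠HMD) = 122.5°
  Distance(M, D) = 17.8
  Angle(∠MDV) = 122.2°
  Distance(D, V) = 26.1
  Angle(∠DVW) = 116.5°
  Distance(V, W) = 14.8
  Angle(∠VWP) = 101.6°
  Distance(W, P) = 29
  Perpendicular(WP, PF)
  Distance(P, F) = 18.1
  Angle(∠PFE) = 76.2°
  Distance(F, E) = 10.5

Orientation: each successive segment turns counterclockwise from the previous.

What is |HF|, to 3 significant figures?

16.4

∠VWP = 101.6° gives WP at -125° from the x-axis; with |WP| = 29.0, P = (1.53, 10.8). WP is perpendicular to PF, so PF runs at -34.6°; with |PF| = 18.1, F = (16.4, 0.571). Then |HF| = |F − H| = 16.4.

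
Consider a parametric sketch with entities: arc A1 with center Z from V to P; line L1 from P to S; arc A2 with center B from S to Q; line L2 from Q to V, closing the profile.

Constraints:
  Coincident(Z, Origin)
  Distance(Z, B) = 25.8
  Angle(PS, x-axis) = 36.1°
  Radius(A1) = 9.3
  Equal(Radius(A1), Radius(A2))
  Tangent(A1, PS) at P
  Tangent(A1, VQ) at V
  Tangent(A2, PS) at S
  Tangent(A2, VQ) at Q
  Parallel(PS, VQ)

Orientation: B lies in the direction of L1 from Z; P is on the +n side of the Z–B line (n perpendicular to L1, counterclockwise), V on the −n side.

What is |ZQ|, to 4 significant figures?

27.42

The slot axis is L1's direction at 36.1°, so u = (cos 36.1°, sin 36.1°) = (0.8080, 0.5892) and n = (−sin 36.1°, cos 36.1°) = (-0.5892, 0.8080). Z is at the origin and B lies 25.8 along u from Z, so B = 25.8·u = (20.85, 15.20). Tangency of A1 to both parallel lines with radius 9.3 puts P and V at Z ± 9.3·n: P = (-5.480, 7.514), V = (5.480, -7.514). Equal radii place S and Q the same way about B: S = B + 9.3·n = (15.37, 22.72), Q = B − 9.3·n = (26.33, 7.687). Then |ZQ| = |Q − Z| = 27.42.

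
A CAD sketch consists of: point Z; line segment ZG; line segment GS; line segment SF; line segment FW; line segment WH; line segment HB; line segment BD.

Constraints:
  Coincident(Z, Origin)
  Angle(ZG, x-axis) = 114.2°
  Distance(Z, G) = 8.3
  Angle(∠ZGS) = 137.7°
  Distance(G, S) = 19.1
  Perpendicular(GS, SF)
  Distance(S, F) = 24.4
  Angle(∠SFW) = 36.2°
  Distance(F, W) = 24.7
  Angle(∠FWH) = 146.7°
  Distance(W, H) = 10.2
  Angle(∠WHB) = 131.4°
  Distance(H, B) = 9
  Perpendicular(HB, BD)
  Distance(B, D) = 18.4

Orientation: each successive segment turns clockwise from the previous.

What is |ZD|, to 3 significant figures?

29.8

∠WHB = 131.4° gives HB at 116° from the x-axis; with |HB| = 9.0, B = (-11.6, 21.2). The perpendicularity gives BD at right angles to HB, so BD runs at 26.2°; with |BD| = 18.4, D = (4.94, 29.3). Then |ZD| = |D − Z| = 29.8.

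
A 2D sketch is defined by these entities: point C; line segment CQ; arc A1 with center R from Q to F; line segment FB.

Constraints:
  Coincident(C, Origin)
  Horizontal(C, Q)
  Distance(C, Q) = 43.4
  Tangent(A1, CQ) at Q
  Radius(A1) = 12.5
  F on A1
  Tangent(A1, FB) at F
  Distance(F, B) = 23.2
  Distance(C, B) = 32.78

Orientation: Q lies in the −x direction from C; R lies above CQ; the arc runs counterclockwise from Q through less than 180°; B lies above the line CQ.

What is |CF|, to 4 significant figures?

33.32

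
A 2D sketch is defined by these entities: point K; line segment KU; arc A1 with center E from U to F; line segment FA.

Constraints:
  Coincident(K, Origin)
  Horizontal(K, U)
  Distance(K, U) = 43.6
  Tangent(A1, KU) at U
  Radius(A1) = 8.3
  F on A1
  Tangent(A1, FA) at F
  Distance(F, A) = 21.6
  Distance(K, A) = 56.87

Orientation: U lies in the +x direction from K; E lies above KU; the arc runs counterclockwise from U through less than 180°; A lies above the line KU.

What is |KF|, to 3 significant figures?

52.7

K is at the origin; K and U share the same y with |KU| = 43.6 and U on the +x side, so U = (43.6, 0.00). The tangent condition forces EU to be normal to KU, so E = U + (0, 8.3) = (43.6, 8.30). Since EF ⟂ FA (tangency), |EA| = √(8.3² + 21.6²) = 23.1 regardless of where F sits on A1. So A lies on both circle(K, 56.87) and circle(E, 23.1); the above-KU intersection is A = (47.6, 31.1). F is the foot of the tangent from A: F = (51.7, 9.89).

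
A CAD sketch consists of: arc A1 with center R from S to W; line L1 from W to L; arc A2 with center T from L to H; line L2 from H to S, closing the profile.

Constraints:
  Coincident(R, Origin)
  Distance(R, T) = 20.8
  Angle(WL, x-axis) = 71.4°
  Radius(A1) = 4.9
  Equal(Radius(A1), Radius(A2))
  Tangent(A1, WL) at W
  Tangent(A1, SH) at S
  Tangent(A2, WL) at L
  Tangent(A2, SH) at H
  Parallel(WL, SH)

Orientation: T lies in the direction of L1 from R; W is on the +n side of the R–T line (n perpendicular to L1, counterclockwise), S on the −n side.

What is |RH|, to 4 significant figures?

21.37

The slot axis is L1's direction at 71.4°, so u = (cos 71.4°, sin 71.4°) = (0.3190, 0.9478) and n = (−sin 71.4°, cos 71.4°) = (-0.9478, 0.3190). R is at the origin and T lies 20.8 along u from R, so T = 20.8·u = (6.634, 19.71). Tangency of A1 to both parallel lines with radius 4.9 puts W and S at R ± 4.9·n: W = (-4.644, 1.563), S = (4.644, -1.563). Equal radii place L and H the same way about T: L = T + 4.9·n = (1.990, 21.28), H = T − 4.9·n = (11.28, 18.15). Then |RH| = |H − R| = 21.37.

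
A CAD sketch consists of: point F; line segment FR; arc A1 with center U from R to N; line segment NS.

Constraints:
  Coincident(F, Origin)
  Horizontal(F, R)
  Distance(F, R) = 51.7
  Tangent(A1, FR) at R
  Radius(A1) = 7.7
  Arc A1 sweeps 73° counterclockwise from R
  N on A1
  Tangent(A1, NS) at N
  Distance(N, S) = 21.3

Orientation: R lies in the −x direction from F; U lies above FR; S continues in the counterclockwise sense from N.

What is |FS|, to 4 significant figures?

46.03

On A1, R sits at bearing -90° from U; a 73° counterclockwise sweep puts N at bearing -17°, so N = U + 7.7·(cos -17°, sin -17°) = (-44.34, 5.449). The tangent condition forces UN to be normal to NS, so NS runs along (−sin -17°, cos -17°); with |NS| = 21.3, S = (-38.11, 25.82). Then |FS| = |S − F| = 46.03.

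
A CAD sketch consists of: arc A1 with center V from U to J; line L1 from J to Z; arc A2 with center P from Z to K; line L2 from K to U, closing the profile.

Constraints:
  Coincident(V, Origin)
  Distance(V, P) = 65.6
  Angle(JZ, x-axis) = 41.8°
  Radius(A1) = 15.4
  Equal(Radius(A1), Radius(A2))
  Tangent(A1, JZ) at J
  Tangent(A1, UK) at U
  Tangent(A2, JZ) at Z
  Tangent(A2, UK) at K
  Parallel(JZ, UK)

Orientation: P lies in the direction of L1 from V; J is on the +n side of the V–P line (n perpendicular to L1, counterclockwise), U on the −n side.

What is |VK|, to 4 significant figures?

67.38

The slot axis is L1's direction at 41.8°, so u = (cos 41.8°, sin 41.8°) = (0.7455, 0.6665) and n = (−sin 41.8°, cos 41.8°) = (-0.6665, 0.7455). V is at the origin and P lies 65.6 along u from V, so P = 65.6·u = (48.90, 43.72). Tangency of A1 to both parallel lines with radius 15.4 puts J and U at V ± 15.4·n: J = (-10.26, 11.48), U = (10.26, -11.48). Equal radii place Z and K the same way about P: Z = P + 15.4·n = (38.64, 55.20), K = P − 15.4·n = (59.17, 32.24). Then |VK| = |K − V| = 67.38.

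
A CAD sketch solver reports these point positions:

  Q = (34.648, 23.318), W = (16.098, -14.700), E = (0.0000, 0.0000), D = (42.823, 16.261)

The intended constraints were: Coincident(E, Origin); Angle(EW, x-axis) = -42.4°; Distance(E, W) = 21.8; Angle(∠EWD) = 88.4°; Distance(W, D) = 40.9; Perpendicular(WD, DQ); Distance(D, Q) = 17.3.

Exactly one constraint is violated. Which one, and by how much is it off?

Distance(D, Q) = 17.3 — off by 6.50.

E = (0.00, 0.00) ✓; EW at -42.40° ✓; |EW| = 21.80 ✓; ∠EWD = 88.40° ✓; |WD| = 40.90 ✓; ∠(WD, DQ) = 90.00° ✓; |DQ| = 10.80 ✗.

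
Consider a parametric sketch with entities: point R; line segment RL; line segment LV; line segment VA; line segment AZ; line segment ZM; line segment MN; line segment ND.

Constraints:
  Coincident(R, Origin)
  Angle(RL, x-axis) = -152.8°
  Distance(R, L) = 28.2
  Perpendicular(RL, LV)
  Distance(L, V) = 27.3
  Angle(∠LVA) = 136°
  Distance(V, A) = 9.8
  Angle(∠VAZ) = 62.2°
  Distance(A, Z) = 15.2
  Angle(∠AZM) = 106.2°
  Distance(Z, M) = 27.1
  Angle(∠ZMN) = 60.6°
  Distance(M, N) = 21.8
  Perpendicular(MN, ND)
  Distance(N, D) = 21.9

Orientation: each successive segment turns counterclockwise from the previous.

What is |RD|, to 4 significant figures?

34.07

R is at the origin; RL runs at -152.8° with length 28.2, so L = (-25.08, -12.89). The perpendicularity gives LV at right angles to RL, so LV runs at -62.80°; with |LV| = 27.3, V = (-12.60, -37.17). ∠LVA = 136.0° gives VA at -18.80° from the x-axis; with |VA| = 9.8, A = (-3.326, -40.33). ∠VAZ = 62.2° gives AZ at 99.00° from the x-axis; with |AZ| = 15.2, Z = (-5.703, -25.32). ∠AZM = 106.2° gives ZM at 172.8° from the x-axis; with |ZM| = 27.1, M = (-32.59, -21.92). ∠ZMN = 60.6° gives MN at -67.80° from the x-axis; with |MN| = 21.8, N = (-24.35, -42.10). The perpendicularity gives ND at right angles to MN, so ND runs at 22.20°; with |ND| = 21.9, D = (-4.076, -33.83). Then |RD| = |D − R| = 34.07.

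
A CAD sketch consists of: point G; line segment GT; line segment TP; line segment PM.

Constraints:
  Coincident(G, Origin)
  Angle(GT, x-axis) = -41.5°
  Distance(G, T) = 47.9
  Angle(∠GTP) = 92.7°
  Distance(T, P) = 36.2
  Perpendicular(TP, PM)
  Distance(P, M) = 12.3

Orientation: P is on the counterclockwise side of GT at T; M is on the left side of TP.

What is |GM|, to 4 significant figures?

52.37

∠GTP = 92.7°, so TP runs at -41.5° + (180° − 92.7°) = 45.80° from the x-axis; with |TP| = 36.2, P = T + 36.2·(cos 45.80°, sin 45.80°) = (61.11, -5.787). The perpendicularity gives PM at right angles to TP; with |PM| = 12.3 on the left of TP, M = P + 12.3·(-0.7169, 0.6972) = (52.29, 2.788). Then |GM| = |M − G| = 52.37.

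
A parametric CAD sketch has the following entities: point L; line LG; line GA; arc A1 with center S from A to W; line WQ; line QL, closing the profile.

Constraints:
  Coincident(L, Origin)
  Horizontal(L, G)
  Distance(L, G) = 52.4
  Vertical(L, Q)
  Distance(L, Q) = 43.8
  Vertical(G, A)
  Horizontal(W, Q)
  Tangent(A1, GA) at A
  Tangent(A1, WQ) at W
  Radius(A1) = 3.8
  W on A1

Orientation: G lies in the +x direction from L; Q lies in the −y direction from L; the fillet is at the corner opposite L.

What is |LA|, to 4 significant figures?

65.92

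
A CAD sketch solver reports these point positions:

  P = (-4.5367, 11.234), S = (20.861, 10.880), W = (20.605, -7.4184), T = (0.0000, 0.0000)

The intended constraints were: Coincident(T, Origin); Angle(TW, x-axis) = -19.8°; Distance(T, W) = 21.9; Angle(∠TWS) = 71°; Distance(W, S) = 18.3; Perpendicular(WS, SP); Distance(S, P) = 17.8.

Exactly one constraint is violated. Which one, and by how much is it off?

Distance(S, P) = 17.8 — off by 7.60.

T = (0.00, 0.00) ✓; TW at -19.80° ✓; |TW| = 21.90 ✓; ∠TWS = 71.00° ✓; |WS| = 18.30 ✓; ∠(WS, SP) = 90.00° ✓; |SP| = 25.40 ✗.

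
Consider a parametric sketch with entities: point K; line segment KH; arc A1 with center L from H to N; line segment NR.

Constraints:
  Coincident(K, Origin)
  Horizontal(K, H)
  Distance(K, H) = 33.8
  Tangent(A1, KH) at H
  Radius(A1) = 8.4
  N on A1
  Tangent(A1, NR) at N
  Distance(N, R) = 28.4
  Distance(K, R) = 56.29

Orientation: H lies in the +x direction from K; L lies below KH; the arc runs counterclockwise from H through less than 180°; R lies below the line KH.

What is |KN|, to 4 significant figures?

29.87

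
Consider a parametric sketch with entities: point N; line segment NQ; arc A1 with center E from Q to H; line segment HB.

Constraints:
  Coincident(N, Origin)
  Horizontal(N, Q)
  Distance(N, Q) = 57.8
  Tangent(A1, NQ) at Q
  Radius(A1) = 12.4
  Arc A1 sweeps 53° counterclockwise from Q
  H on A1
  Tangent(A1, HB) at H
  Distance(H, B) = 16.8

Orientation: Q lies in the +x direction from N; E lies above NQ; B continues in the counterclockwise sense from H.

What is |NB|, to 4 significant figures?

79.95

N is at the origin; NQ is horizontal with |NQ| = 57.8 and Q on the +x side, so Q = (57.80, 0.000). The tangent condition forces EQ to be normal to NQ, so E = Q + (0, 12.4) = (57.80, 12.40). On A1, Q sits at bearing -90° from E; a 53° counterclockwise sweep puts H at bearing -37°, so H = E + 12.4·(cos -37°, sin -37°) = (67.70, 4.937). A1 meets HB tangentially, so EH is at right angles to HB, so HB runs along (−sin -37°, cos -37°); with |HB| = 16.8, B = (77.81, 18.35). Then |NB| = |B − N| = 79.95.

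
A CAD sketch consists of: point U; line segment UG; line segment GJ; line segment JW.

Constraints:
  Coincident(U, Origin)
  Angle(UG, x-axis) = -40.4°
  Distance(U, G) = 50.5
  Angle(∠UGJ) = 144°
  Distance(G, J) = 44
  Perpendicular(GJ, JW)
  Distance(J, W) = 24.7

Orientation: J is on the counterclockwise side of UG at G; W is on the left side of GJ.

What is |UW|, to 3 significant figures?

85.0

U is at the origin; UG runs at -40.4° with length 50.5, so G = 50.5·(cos -40.4°, sin -40.4°) = (38.5, -32.7). ∠UGJ = 144.0°, so GJ runs at -40.4° + (180° − 144.0°) = -4.40° from the x-axis; with |GJ| = 44.0, J = G + 44.0·(cos -4.40°, sin -4.40°) = (82.3, -36.1). The perpendicularity gives JW at right angles to GJ; with |JW| = 24.7 on the left of GJ, W = J + 24.7·(0.0767, 0.997) = (84.2, -11.5). Then |UW| = |W − U| = 85.0.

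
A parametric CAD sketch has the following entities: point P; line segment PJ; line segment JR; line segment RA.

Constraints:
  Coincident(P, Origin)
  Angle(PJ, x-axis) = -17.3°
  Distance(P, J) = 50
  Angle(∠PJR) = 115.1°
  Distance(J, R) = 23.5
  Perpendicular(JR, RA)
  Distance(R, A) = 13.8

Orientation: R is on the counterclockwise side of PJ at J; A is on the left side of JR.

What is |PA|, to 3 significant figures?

54.7

P is at the origin; PJ runs at -17.3° with length 50.0, so J = 50.0·(cos -17.3°, sin -17.3°) = (47.7, -14.9). ∠PJR = 115.1°, so JR runs at -17.3° + (180° − 115.1°) = 47.6° from the x-axis; with |JR| = 23.5, R = J + 23.5·(cos 47.6°, sin 47.6°) = (63.6, 2.48). JR ⟂ RA; with |RA| = 13.8 on the left of JR, A = R + 13.8·(-0.738, 0.674) = (53.4, 11.8). Then |PA| = |A − P| = 54.7.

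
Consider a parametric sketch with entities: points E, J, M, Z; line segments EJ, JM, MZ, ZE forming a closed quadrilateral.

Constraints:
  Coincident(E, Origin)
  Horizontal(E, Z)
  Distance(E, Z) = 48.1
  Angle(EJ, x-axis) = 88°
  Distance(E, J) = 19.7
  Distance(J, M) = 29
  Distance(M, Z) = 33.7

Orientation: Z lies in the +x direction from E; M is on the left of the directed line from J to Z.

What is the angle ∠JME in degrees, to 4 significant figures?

28.24°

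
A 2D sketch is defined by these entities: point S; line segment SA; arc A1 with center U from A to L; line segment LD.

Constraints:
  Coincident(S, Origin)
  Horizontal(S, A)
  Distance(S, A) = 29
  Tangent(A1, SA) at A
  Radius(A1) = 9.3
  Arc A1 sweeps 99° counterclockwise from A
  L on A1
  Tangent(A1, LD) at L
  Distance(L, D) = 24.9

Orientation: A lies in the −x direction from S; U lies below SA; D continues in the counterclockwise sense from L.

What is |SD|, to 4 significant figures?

49.25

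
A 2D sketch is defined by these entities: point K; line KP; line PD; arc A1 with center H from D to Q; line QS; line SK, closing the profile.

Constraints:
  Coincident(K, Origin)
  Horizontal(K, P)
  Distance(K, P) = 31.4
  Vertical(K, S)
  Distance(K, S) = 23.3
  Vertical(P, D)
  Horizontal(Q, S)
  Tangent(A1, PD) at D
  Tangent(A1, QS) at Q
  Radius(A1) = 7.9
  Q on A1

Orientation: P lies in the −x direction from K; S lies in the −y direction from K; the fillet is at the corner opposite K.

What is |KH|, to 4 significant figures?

28.10

K is at the origin; K and P share the same y with |KP| = 31.4 and P on the −x side, so P = (-31.40, 0.000). KS is vertical with |KS| = 23.3 and S on the −y side, so S = (0.000, -23.30). The virtual corner opposite K is at (-31.40, -23.30). A1 meets PD tangentially, so HD is at right angles to PD and since A1 is tangent to QS there, HQ ⟂ QS, with radius 7.9, so the center H sits 7.9 in from both sides at H = (-23.50, -15.40). Then |KH| = |H − K| = 28.10.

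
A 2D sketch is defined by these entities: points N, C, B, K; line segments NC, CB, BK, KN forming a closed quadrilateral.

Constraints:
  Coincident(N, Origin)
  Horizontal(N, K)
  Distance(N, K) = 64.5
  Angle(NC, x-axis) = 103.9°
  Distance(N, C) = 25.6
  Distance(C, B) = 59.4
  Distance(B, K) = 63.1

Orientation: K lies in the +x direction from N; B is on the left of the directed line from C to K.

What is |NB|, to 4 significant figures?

72.72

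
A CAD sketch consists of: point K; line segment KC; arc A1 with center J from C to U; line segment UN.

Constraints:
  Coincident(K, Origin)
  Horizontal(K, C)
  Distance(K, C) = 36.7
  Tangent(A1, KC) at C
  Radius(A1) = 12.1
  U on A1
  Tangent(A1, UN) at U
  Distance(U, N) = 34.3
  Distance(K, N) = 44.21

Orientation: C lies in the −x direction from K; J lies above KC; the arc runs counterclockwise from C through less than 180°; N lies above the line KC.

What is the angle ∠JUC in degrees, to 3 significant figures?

53.3°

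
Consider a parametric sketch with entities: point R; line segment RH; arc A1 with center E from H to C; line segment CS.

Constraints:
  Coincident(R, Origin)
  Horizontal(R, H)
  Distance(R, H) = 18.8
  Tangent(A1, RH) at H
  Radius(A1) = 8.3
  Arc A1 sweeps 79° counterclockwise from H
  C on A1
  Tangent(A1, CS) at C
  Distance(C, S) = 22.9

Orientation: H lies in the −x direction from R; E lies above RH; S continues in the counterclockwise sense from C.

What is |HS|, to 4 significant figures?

31.77

On A1, H sits at bearing -90° from E; a 79° counterclockwise sweep puts C at bearing -11°, so C = E + 8.3·(cos -11°, sin -11°) = (-10.65, 6.716). Tangency of A1 to CS means the radius EC is perpendicular to CS, so CS runs along (−sin -11°, cos -11°); with |CS| = 22.9, S = (-6.283, 29.20). Then |HS| = |S − H| = 31.77.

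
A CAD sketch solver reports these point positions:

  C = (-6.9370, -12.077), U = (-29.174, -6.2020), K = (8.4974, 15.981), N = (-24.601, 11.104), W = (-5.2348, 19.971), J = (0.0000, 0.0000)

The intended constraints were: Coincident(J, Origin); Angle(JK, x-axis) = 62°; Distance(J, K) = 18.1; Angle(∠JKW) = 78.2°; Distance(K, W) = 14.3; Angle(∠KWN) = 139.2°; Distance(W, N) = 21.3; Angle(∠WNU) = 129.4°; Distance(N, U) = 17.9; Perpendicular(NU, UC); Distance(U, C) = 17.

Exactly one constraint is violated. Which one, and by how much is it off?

Distance(U, C) = 17 — off by 6.00.

J = (0.00, 0.00) ✓; JK at 62.00° ✓; |JK| = 18.10 ✓; ∠JKW = 78.20° ✓; |KW| = 14.30 ✓; ∠KWN = 139.2° ✓; |WN| = 21.30 ✓; ∠WNU = 129.4° ✓; |NU| = 17.90 ✓; ∠(NU, UC) = 90.00° ✓; |UC| = 23.00 ✗.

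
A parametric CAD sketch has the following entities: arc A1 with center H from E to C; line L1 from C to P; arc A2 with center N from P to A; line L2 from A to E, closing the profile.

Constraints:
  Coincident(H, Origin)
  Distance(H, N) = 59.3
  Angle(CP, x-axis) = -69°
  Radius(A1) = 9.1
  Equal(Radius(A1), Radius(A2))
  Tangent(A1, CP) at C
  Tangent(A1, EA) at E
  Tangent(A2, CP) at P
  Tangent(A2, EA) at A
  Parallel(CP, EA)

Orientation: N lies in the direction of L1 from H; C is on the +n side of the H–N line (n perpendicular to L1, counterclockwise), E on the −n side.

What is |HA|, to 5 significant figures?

59.994

Tangency of A1 to both parallel lines with radius 9.1 puts C and E at H ± 9.1·n: C = (8.4956, 3.2611), E = (-8.4956, -3.2611). Equal radii place P and A the same way about N: P = N + 9.1·n = (29.747, -52.100), A = N − 9.1·n = (12.756, -58.622). Then |HA| = |A − H| = 59.994.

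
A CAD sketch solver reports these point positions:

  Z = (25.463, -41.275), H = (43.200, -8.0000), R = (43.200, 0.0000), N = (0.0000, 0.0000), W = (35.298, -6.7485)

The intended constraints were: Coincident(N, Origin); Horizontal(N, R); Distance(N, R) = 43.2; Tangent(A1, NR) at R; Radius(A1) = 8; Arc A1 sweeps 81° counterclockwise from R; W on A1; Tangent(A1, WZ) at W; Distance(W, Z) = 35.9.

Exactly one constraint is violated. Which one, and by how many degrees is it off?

Tangent(A1, WZ) at W — off by 6.90°.

N = (0.00, 0.00) ✓; N.y = 0.00, R.y = 0.00 ✓; |NR| = 43.20 ✓; ∠(HR, RN) = 90.00° ✓; |HR| = 8.000 ✓; bearing(H→W) − bearing(H→R) = 81.00° ✓; |HW| = 8.000 ✓; ∠(HW, WZ) = 96.90° ✗; |WZ| = 35.90 ✓.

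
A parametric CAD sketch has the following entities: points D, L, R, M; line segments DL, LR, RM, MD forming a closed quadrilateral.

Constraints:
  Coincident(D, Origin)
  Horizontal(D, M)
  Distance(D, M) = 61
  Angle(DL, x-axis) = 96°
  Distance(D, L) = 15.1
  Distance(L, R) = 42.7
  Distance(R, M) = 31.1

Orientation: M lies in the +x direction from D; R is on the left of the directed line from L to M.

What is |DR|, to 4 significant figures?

46.54

Checks: |LR| = 42.70 ✓; |RM| = 31.10 ✓.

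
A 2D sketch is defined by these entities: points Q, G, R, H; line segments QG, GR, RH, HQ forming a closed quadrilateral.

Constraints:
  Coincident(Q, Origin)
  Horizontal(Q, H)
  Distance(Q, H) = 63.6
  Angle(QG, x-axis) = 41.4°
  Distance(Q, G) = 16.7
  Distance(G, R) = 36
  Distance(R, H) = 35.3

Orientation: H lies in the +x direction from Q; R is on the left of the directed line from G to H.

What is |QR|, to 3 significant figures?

52.5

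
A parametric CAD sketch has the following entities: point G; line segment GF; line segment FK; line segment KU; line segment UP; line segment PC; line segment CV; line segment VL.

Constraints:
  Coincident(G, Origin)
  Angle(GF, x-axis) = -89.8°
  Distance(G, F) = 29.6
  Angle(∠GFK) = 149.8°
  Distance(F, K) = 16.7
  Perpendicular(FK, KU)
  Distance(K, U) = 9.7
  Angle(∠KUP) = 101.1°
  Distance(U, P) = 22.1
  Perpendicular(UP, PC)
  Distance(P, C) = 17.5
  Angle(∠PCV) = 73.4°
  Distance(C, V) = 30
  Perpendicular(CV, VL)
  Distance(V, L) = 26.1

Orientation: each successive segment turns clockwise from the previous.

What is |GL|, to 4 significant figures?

45.86

G is at the origin; GF runs at -89.8° with length 29.6, so F = (0.1033, -29.60). ∠GFK = 149.8° gives FK at -120.0° from the x-axis; with |FK| = 16.7, K = (-8.247, -44.06). The perpendicularity gives KU at right angles to FK, so KU runs at 150.0°; with |KU| = 9.7, U = (-16.65, -39.21). ∠KUP = 101.1° gives UP at 71.10° from the x-axis; with |UP| = 22.1, P = (-9.489, -18.30). UP is perpendicular to PC, so PC runs at -18.90°; with |PC| = 17.5, C = (7.068, -23.97). ∠PCV = 73.4° gives CV at -125.5° from the x-axis; with |CV| = 30.0, V = (-10.35, -48.40). CV ⟂ VL, so VL runs at 144.5°; with |VL| = 26.1, L = (-31.60, -33.24). Then |GL| = |L − G| = 45.86.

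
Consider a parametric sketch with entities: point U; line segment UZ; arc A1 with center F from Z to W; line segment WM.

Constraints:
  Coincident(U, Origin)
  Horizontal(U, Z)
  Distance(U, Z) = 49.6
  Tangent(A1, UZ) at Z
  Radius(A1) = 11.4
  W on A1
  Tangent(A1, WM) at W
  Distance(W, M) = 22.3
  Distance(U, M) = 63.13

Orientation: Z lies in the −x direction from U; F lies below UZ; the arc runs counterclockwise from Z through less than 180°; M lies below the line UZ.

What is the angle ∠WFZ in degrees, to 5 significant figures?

112.49°

U is at the origin; UZ is horizontal with |UZ| = 49.6 and Z on the −x side, so Z = (-49.600, 0.0000). The tangent condition forces FZ to be normal to UZ, so F = Z + (0, -11.4) = (-49.600, -11.400). Since FW ⟂ WM (tangency), |FM| = √(11.4² + 22.3²) = 25.045 regardless of where W sits on A1. So M lies on both circle(U, 63.13) and circle(F, 25.045); the below-UZ intersection is M = (-51.604, -36.365). W is the foot of the tangent from M: W = (-60.133, -15.760).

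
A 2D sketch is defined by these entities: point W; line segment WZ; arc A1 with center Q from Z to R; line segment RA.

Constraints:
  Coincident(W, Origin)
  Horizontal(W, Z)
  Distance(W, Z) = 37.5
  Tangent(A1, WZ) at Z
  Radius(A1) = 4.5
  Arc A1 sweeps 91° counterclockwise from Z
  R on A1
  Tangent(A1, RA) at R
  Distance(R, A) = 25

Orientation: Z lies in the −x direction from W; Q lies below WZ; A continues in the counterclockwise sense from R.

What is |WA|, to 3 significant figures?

51.0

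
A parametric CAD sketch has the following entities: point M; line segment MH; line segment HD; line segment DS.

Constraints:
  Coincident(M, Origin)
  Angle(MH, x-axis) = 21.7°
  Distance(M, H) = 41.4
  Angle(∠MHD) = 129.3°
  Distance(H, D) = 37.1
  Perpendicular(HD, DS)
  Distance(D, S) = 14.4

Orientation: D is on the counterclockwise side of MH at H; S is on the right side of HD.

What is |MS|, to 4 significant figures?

78.52

M is at the origin; MH runs at 21.7° with length 41.4, so H = 41.4·(cos 21.7°, sin 21.7°) = (38.47, 15.31). ∠MHD = 129.3°, so HD runs at 21.7° + (180° − 129.3°) = 72.40° from the x-axis; with |HD| = 37.1, D = H + 37.1·(cos 72.40°, sin 72.40°) = (49.68, 50.67). HD is perpendicular to DS; with |DS| = 14.4 on the right of HD, S = D + 14.4·(0.9532, -0.3024) = (63.41, 46.32). Then |MS| = |S − M| = 78.52.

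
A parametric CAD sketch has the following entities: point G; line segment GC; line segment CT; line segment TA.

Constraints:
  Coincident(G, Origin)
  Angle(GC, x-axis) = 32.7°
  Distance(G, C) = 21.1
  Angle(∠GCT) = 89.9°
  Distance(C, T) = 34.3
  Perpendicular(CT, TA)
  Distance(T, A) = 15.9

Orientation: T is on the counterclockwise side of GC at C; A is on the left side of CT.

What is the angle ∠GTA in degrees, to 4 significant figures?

58.37°

G is at the origin; GC runs at 32.7° with length 21.1, so C = 21.1·(cos 32.7°, sin 32.7°) = (17.76, 11.40). ∠GCT = 89.9°, so CT runs at 32.7° + (180° − 89.9°) = 122.8° from the x-axis; with |CT| = 34.3, T = C + 34.3·(cos 122.8°, sin 122.8°) = (-0.8247, 40.23). CT ⟂ TA; with |TA| = 15.9 on the left of CT, A = T + 15.9·(-0.8406, -0.5417) = (-14.19, 31.62). Then cos ∠GTA = TG·TA / (|TG||TA|), giving 58.37°.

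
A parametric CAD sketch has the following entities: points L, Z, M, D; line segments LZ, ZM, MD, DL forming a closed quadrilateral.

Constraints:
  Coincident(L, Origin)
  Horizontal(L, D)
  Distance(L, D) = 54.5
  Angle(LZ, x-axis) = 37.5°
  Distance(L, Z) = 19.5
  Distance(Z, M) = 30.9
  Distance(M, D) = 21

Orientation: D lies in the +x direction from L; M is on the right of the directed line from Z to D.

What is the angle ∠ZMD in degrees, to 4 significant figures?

101.9°

Checks: |ZM| = 30.90 ✓; |MD| = 21.00 ✓.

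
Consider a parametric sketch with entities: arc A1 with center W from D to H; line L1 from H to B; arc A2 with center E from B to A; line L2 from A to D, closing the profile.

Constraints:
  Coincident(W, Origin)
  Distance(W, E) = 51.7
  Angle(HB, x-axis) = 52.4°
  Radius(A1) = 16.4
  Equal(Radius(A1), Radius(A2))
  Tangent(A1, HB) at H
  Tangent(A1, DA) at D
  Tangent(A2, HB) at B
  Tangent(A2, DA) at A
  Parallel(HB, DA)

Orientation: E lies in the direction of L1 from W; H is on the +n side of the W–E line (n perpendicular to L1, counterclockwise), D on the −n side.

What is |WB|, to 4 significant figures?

54.24

Tangency of A1 to both parallel lines with radius 16.4 puts H and D at W ± 16.4·n: H = (-12.99, 10.01), D = (12.99, -10.01). Equal radii place B and A the same way about E: B = E + 16.4·n = (18.55, 50.97), A = E − 16.4·n = (44.54, 30.95). Then |WB| = |B − W| = 54.24.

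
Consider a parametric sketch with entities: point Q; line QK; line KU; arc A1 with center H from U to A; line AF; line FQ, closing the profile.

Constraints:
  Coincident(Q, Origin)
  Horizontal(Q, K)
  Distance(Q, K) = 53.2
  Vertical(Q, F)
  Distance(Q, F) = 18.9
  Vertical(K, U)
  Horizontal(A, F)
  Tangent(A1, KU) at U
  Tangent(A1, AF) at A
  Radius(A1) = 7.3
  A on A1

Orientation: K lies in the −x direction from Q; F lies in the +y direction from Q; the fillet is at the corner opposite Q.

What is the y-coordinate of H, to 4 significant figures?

11.60

QF is vertical with |QF| = 18.9 and F on the +y side, so F = (0.000, 18.90). The virtual corner opposite Q is at (-53.20, 18.90). A1 meets KU tangentially, so HU is at right angles to KU and the tangent condition forces HA to be normal to AF, with radius 7.3, so the center H sits 7.3 in from both sides at H = (-45.90, 11.60). So H.y = 11.60.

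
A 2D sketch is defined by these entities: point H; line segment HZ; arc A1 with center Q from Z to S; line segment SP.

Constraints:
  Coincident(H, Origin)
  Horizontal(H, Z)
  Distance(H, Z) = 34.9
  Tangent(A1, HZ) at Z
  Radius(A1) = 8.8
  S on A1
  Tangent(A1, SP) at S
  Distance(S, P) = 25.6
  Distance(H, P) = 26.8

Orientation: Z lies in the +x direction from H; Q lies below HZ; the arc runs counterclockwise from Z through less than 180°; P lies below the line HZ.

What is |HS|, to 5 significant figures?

28.124

Checks: |QS| = 8.800 ✓; ∠(QS, SP) = 90.00° ✓; |SP| = 25.60 ✓; |HP| = 26.80 ✓.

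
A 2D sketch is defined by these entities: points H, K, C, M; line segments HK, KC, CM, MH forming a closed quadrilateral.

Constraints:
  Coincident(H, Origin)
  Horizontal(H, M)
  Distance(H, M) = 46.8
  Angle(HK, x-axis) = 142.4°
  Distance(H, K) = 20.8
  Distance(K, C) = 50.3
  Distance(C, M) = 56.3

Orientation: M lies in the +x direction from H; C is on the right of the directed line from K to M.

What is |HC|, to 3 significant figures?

34.2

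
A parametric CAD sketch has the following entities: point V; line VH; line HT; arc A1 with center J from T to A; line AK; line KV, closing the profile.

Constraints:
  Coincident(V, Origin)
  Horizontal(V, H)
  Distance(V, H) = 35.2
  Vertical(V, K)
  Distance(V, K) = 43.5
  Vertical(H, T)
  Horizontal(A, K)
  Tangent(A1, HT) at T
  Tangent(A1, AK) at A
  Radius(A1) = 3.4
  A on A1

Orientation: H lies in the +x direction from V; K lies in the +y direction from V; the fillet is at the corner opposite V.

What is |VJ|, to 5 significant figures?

51.179

V is at the origin; V and H share the same y with |VH| = 35.2 and H on the +x side, so H = (35.200, 0.0000). VK is vertical with |VK| = 43.5 and K on the +y side, so K = (0.0000, 43.500). The virtual corner opposite V is at (35.200, 43.500). The tangent condition forces JT to be normal to HT and tangency of A1 to AK means the radius JA is perpendicular to AK, with radius 3.4, so the center J sits 3.4 in from both sides at J = (31.800, 40.100). Then |VJ| = |J − V| = 51.179.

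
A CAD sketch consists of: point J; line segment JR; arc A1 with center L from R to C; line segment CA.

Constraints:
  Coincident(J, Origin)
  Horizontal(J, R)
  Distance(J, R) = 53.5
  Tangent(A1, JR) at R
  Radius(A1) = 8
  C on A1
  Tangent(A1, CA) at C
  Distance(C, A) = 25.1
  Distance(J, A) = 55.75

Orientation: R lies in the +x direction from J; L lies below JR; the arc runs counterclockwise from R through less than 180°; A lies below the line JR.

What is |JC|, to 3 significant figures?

46.2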